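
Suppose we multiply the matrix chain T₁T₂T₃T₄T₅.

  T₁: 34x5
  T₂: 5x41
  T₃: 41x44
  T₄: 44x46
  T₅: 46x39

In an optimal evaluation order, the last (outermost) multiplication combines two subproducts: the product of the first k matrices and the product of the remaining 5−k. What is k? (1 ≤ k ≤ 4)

Adjacent pairs: T₁T₂ = 34·5·41 = 6970; T₂T₃ = 5·41·44 = 9020; T₃T₄ = 41·44·46 = 82984; T₄T₅ = 44·46·39 = 78936.
Length 3: T₁..T₃: k=1: 0+9020+34·5·44=16500; k=2: 6970+0+34·41·44=68306 → min 16500 | T₂..T₄: k=2: 0+82984+5·41·46=92414; k=3: 9020+0+5·44·46=19140 → min 19140 | T₃..T₅: k=3: 0+78936+41·44·39=149292; k=4: 82984+0+41·46·39=156538 → min 149292.
Length 4: T₁..T₄: k=1: 0+19140+34·5·46=26960; k=2: 6970+82984+34·41·46=154078; k=3: 16500+0+34·44·46=85316 → min 26960 | T₂..T₅: k=2: 0+149292+5·41·39=157287; k=3: 9020+78936+5·44·39=96536; k=4: 19140+0+5·46·39=28110 → min 28110.
Top-level splits: k=1: (T₁..T₁)·(T₂..T₅) → 0+28110+34·5·39 = 34740; k=2: (T₁..T₂)·(T₃..T₅) → 6970+149292+34·41·39 = 210628; k=3: (T₁..T₃)·(T₄..T₅) → 16500+78936+34·44·39 = 153780; k=4: (T₁..T₄)·(T₅..T₅) → 26960+0+34·46·39 = 87956.
Best split is after T₁, i.e. k = 1.

1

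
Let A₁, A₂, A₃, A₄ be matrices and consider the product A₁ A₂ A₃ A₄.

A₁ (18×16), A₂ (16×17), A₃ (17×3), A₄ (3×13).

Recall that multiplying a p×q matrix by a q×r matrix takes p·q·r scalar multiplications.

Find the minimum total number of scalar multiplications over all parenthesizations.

Adjacent pairs: A₁A₂ = 18·16·17 = 4896; A₂A₃ = 16·17·3 = 816; A₃A₄ = 17·3·13 = 663.
Length 3: A₁..A₃: k=1: 0+816+18·16·3=1680; k=2: 4896+0+18·17·3=5814 → min 1680 | A₂..A₄: k=2: 0+663+16·17·13=4199; k=3: 816+0+16·3·13=1440 → min 1440.
Length 4: A₁..A₄: k=1: 0+1440+18·16·13=5184; k=2: 4896+663+18·17·13=9537; k=3: 1680+0+18·3·13=2382 → min 2382.
Optimal order: ((A₁ (A₂ A₃)) A₄) with cost 2382.

2382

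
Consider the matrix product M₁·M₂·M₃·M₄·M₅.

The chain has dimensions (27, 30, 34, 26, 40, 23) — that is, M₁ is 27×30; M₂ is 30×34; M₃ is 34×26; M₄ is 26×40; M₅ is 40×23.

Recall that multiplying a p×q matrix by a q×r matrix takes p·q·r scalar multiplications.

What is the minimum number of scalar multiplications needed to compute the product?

Adjacent pairs: M₁M₂ = 27·30·34 = 27540; M₂M₃ = 30·34·26 = 26520; M₃M₄ = 34·26·40 = 35360; M₄M₅ = 26·40·23 = 23920.
Length 3: M₁..M₃: k=1: 0+26520+27·30·26=47580; k=2: 27540+0+27·34·26=51408 → min 47580 | M₂..M₄: k=2: 0+35360+30·34·40=76160; k=3: 26520+0+30·26·40=57720 → min 57720 | M₃..M₅: k=3: 0+23920+34·26·23=44252; k=4: 35360+0+34·40·23=66640 → min 44252.
Length 4: M₁..M₄: k=1: 0+57720+27·30·40=90120; k=2: 27540+35360+27·34·40=99620; k=3: 47580+0+27·26·40=75660 → min 75660 | M₂..M₅: k=2: 0+44252+30·34·23=67712; k=3: 26520+23920+30·26·23=68380; k=4: 57720+0+30·40·23=85320 → min 67712.
Length 5: M₁..M₅: k=1: 0+67712+27·30·23=86342; k=2: 27540+44252+27·34·23=92906; k=3: 47580+23920+27·26·23=87646; k=4: 75660+0+27·40·23=100500 → min 86342.
Optimal order: (M₁·(M₂·(M₃·(M₄·M₅)))) with cost 86342.

86342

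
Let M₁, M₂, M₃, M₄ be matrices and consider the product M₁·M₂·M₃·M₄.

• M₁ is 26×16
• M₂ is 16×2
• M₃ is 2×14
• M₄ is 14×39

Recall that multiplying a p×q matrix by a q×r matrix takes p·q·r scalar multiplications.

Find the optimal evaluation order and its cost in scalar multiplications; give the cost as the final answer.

3952

Adjacent pairs: M₁M₂ = 26·16·2 = 832; M₂M₃ = 16·2·14 = 448; M₃M₄ = 2·14·39 = 1092.
Length 3: M₁..M₃: k=1: 0+448+26·16·14=6272; k=2: 832+0+26·2·14=1560 → min 1560 | M₂..M₄: k=2: 0+1092+16·2·39=2340; k=3: 448+0+16·14·39=9184 → min 2340.
Length 4: M₁..M₄: k=1: 0+2340+26·16·39=18564; k=2: 832+1092+26·2·39=3952; k=3: 1560+0+26·14·39=15756 → min 3952.
Optimal parenthesization: ((M₁·M₂)·(M₃·M₄)) with cost 3952.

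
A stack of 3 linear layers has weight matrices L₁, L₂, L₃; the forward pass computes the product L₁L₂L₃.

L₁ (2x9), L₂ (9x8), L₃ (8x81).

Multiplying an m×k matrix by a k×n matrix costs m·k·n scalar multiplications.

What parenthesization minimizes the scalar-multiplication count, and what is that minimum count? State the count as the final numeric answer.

1440

(L₁(L₂L₃)): cost 7290.
((L₁L₂)L₃): cost 1440.
Optimal: ((L₁L₂)L₃) with cost 1440.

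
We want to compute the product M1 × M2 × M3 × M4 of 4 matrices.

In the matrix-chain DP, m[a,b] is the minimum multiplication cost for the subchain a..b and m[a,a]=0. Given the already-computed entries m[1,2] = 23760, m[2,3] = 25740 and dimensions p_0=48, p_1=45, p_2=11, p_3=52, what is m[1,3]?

51216

m[1,3] = min over k∈[1,2] of m[1,k]+m[k+1,3]+p_{0}·p_k·p_{3}.
k=1: 0 + 25740 + 48·45·52 = 138060; k=2: 23760 + 0 + 48·11·52 = 51216.
Minimum: 51216 at k=2.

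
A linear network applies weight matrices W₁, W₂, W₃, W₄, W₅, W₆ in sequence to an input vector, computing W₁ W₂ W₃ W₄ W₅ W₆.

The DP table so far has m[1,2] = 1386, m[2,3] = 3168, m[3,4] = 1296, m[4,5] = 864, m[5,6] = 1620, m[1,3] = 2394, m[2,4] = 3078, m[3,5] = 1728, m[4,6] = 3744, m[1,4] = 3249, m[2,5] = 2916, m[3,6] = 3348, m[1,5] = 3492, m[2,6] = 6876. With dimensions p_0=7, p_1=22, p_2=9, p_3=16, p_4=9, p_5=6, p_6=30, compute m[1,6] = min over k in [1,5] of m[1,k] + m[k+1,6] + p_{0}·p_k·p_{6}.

m[1,6] = min over k∈[1,5] of m[1,k]+m[k+1,6]+p_{0}·p_k·p_{6}.
k=1: 0 + 6876 + 7·22·30 = 11496; k=2: 1386 + 3348 + 7·9·30 = 6624; k=3: 2394 + 3744 + 7·16·30 = 9498; k=4: 3249 + 1620 + 7·9·30 = 6759; k=5: 3492 + 0 + 7·6·30 = 4752.
Minimum: 4752 at k=5.

4752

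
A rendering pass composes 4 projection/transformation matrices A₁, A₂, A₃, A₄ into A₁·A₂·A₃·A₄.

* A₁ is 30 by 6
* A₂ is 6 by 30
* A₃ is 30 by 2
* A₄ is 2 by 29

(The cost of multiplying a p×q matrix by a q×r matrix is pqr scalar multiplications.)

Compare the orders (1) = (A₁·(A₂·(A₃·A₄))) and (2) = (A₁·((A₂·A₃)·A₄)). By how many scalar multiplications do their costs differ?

6252

Order (1) = (A₁·(A₂·(A₃·A₄))): (A₃·A₄): 30×2 by 2×29 → 30×29, cost 30·2·29 = 1740; (A₂·(A₃·A₄)): 6×30 by 30×29 → 6×29, cost 6·30·29 = 5220; cumulative 6960; (A₁·(A₂·(A₃·A₄))): 30×6 by 6×29 → 30×29, cost 30·6·29 = 5220; cumulative 12180. Total 12180.
Order (2) = (A₁·((A₂·A₃)·A₄)): (A₂·A₃): 6×30 by 30×2 → 6×2, cost 6·30·2 = 360; ((A₂·A₃)·A₄): 6×2 by 2×29 → 6×29, cost 6·2·29 = 348; cumulative 708; (A₁·((A₂·A₃)·A₄)): 30×6 by 6×29 → 30×29, cost 30·6·29 = 5220; cumulative 5928. Total 5928.
Difference: |12180 − 5928| = 6252.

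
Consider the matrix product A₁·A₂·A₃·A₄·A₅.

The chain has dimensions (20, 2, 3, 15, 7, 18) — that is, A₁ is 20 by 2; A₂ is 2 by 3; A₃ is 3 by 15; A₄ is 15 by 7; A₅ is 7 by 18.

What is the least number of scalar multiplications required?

Adjacent pairs: A₁A₂ = 20·2·3 = 120; A₂A₃ = 2·3·15 = 90; A₃A₄ = 3·15·7 = 315; A₄A₅ = 15·7·18 = 1890.
Length 3: A₁..A₃: k=1: 0+90+20·2·15=690; k=2: 120+0+20·3·15=1020 → min 690 | A₂..A₄: k=2: 0+315+2·3·7=357; k=3: 90+0+2·15·7=300 → min 300 | A₃..A₅: k=3: 0+1890+3·15·18=2700; k=4: 315+0+3·7·18=693 → min 693.
Length 4: A₁..A₄: k=1: 0+300+20·2·7=580; k=2: 120+315+20·3·7=855; k=3: 690+0+20·15·7=2790 → min 580 | A₂..A₅: k=2: 0+693+2·3·18=801; k=3: 90+1890+2·15·18=2520; k=4: 300+0+2·7·18=552 → min 552.
Length 5: A₁..A₅: k=1: 0+552+20·2·18=1272; k=2: 120+693+20·3·18=1893; k=3: 690+1890+20·15·18=7980; k=4: 580+0+20·7·18=3100 → min 1272.
Optimal order: (A₁·(((A₂·A₃)·A₄)·A₅)) with cost 1272.

1272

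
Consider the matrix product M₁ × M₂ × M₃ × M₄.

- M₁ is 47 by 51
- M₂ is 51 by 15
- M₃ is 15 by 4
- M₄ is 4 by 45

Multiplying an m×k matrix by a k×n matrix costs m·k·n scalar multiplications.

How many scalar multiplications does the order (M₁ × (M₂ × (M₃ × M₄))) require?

(M₃ × M₄): 15×4 by 4×45 → 15×45, cost 15·4·45 = 2700
(M₂ × (M₃ × M₄)): 51×15 by 15×45 → 51×45, cost 51·15·45 = 34425; cumulative 37125
(M₁ × (M₂ × (M₃ × M₄))): 47×51 by 51×45 → 47×45, cost 47·51·45 = 107865; cumulative 144990
Total: 144990 scalar multiplications.

144990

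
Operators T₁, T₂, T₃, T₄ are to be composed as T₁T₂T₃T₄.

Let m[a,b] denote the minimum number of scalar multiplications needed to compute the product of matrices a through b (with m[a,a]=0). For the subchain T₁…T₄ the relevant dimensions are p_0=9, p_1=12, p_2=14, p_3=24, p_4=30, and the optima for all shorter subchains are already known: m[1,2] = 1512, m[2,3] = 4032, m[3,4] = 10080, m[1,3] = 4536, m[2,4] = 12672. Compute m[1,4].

11016

m[1,4] = min over k∈[1,3] of m[1,k]+m[k+1,4]+p_{0}·p_k·p_{4}.
k=1: 0 + 12672 + 9·12·30 = 15912; k=2: 1512 + 10080 + 9·14·30 = 15372; k=3: 4536 + 0 + 9·24·30 = 11016.
Minimum: 11016 at k=3.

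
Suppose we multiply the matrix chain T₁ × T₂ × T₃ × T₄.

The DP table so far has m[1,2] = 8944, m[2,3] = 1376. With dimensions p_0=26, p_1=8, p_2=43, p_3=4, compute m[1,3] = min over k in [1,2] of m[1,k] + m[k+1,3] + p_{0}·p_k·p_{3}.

m[1,3] = min over k∈[1,2] of m[1,k]+m[k+1,3]+p_{0}·p_k·p_{3}.
k=1: 0 + 1376 + 26·8·4 = 2208; k=2: 8944 + 0 + 26·43·4 = 13416.
Minimum: 2208 at k=1.

2208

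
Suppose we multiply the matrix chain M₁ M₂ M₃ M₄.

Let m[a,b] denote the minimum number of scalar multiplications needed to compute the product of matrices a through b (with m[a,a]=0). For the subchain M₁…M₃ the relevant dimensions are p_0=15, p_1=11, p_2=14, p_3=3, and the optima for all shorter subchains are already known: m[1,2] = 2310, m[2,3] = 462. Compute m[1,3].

m[1,3] = min over k∈[1,2] of m[1,k]+m[k+1,3]+p_{0}·p_k·p_{3}.
k=1: 0 + 462 + 15·11·3 = 957; k=2: 2310 + 0 + 15·14·3 = 2940.
Minimum: 957 at k=1.

957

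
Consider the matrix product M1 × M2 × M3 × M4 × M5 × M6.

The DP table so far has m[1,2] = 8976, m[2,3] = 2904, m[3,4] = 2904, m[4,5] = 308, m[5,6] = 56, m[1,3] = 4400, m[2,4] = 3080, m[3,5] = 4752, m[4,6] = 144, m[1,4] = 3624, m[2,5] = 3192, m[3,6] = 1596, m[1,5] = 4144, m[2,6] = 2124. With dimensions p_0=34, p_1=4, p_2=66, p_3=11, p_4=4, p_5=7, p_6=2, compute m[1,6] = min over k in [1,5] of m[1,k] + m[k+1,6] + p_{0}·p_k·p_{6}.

2396

m[1,6] = min over k∈[1,5] of m[1,k]+m[k+1,6]+p_{0}·p_k·p_{6}.
k=1: 0 + 2124 + 34·4·2 = 2396; k=2: 8976 + 1596 + 34·66·2 = 15060; k=3: 4400 + 144 + 34·11·2 = 5292; k=4: 3624 + 56 + 34·4·2 = 3952; k=5: 4144 + 0 + 34·7·2 = 4620.
Minimum: 2396 at k=1.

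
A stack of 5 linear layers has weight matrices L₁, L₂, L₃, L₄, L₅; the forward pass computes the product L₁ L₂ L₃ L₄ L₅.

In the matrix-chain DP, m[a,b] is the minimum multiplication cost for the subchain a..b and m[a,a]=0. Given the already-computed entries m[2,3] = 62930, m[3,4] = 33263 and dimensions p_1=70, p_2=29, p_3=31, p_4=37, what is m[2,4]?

m[2,4] = min over k∈[2,3] of m[2,k]+m[k+1,4]+p_{1}·p_k·p_{4}.
k=2: 0 + 33263 + 70·29·37 = 108373; k=3: 62930 + 0 + 70·31·37 = 143220.
Minimum: 108373 at k=2.

108373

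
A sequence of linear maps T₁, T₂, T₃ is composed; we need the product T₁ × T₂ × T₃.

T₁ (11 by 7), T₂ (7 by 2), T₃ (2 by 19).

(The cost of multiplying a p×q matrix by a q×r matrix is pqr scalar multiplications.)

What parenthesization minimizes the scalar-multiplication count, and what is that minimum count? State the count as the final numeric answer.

(T₁ × (T₂ × T₃)): cost 1729.
((T₁ × T₂) × T₃): cost 572.
Optimal: ((T₁ × T₂) × T₃) with cost 572.

572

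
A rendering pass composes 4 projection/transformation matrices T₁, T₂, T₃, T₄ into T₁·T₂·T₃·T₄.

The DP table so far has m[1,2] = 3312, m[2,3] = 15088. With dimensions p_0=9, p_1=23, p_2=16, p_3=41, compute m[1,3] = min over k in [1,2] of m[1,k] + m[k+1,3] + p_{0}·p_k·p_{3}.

9216

m[1,3] = min over k∈[1,2] of m[1,k]+m[k+1,3]+p_{0}·p_k·p_{3}.
k=1: 0 + 15088 + 9·23·41 = 23575; k=2: 3312 + 0 + 9·16·41 = 9216.
Minimum: 9216 at k=2.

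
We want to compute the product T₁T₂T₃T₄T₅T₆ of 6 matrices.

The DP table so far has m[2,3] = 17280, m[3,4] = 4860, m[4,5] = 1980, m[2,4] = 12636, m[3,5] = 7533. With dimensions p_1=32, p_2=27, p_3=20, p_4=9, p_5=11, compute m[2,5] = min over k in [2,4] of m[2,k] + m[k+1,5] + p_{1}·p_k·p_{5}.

15804

m[2,5] = min over k∈[2,4] of m[2,k]+m[k+1,5]+p_{1}·p_k·p_{5}.
k=2: 0 + 7533 + 32·27·11 = 17037; k=3: 17280 + 1980 + 32·20·11 = 26300; k=4: 12636 + 0 + 32·9·11 = 15804.
Minimum: 15804 at k=4.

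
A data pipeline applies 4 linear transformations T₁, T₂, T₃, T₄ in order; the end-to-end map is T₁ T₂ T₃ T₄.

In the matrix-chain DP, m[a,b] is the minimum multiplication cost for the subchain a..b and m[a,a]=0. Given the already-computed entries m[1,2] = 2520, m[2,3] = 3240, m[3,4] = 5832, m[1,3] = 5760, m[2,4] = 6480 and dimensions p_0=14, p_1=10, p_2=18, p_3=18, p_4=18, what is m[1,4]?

m[1,4] = min over k∈[1,3] of m[1,k]+m[k+1,4]+p_{0}·p_k·p_{4}.
k=1: 0 + 6480 + 14·10·18 = 9000; k=2: 2520 + 5832 + 14·18·18 = 12888; k=3: 5760 + 0 + 14·18·18 = 10296.
Minimum: 9000 at k=1.

9000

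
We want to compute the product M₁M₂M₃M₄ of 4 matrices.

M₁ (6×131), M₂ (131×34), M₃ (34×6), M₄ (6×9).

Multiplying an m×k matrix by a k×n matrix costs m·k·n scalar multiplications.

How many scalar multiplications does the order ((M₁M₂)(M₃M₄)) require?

30396

(M₁M₂): 6×131 by 131×34 → 6×34, cost 6·131·34 = 26724
(M₃M₄): 34×6 by 6×9 → 34×9, cost 34·6·9 = 1836
((M₁M₂)(M₃M₄)): 6×34 by 34×9 → 6×9, cost 6·34·9 = 1836; cumulative 30396
Total: 30396 scalar multiplications.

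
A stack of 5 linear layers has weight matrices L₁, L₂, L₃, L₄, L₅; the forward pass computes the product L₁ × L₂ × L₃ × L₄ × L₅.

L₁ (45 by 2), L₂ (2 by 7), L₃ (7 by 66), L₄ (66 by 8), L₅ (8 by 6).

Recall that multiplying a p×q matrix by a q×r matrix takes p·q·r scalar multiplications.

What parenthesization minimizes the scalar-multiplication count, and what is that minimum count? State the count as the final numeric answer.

2616

Adjacent pairs: L₁L₂ = 45·2·7 = 630; L₂L₃ = 2·7·66 = 924; L₃L₄ = 7·66·8 = 3696; L₄L₅ = 66·8·6 = 3168.
Length 3: L₁..L₃: k=1: 0+924+45·2·66=6864; k=2: 630+0+45·7·66=21420 → min 6864 | L₂..L₄: k=2: 0+3696+2·7·8=3808; k=3: 924+0+2·66·8=1980 → min 1980 | L₃..L₅: k=3: 0+3168+7·66·6=5940; k=4: 3696+0+7·8·6=4032 → min 4032.
Length 4: L₁..L₄: k=1: 0+1980+45·2·8=2700; k=2: 630+3696+45·7·8=6846; k=3: 6864+0+45·66·8=30624 → min 2700 | L₂..L₅: k=2: 0+4032+2·7·6=4116; k=3: 924+3168+2·66·6=4884; k=4: 1980+0+2·8·6=2076 → min 2076.
Length 5: L₁..L₅: k=1: 0+2076+45·2·6=2616; k=2: 630+4032+45·7·6=6552; k=3: 6864+3168+45·66·6=27852; k=4: 2700+0+45·8·6=4860 → min 2616.
Optimal parenthesization: (L₁ × (((L₂ × L₃) × L₄) × L₅)) with cost 2616.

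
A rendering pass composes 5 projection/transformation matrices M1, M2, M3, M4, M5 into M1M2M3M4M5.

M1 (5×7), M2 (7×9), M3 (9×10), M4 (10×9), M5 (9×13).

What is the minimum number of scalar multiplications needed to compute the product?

1800

Adjacent pairs: M1M2 = 5·7·9 = 315; M2M3 = 7·9·10 = 630; M3M4 = 9·10·9 = 810; M4M5 = 10·9·13 = 1170.
Length 3: M1..M3: k=1: 0+630+5·7·10=980; k=2: 315+0+5·9·10=765 → min 765 | M2..M4: k=2: 0+810+7·9·9=1377; k=3: 630+0+7·10·9=1260 → min 1260 | M3..M5: k=3: 0+1170+9·10·13=2340; k=4: 810+0+9·9·13=1863 → min 1863.
Length 4: M1..M4: k=1: 0+1260+5·7·9=1575; k=2: 315+810+5·9·9=1530; k=3: 765+0+5·10·9=1215 → min 1215 | M2..M5: k=2: 0+1863+7·9·13=2682; k=3: 630+1170+7·10·13=2710; k=4: 1260+0+7·9·13=2079 → min 2079.
Length 5: M1..M5: k=1: 0+2079+5·7·13=2534; k=2: 315+1863+5·9·13=2763; k=3: 765+1170+5·10·13=2585; k=4: 1215+0+5·9·13=1800 → min 1800.
Optimal order: ((((M1M2)M3)M4)M5) with cost 1800.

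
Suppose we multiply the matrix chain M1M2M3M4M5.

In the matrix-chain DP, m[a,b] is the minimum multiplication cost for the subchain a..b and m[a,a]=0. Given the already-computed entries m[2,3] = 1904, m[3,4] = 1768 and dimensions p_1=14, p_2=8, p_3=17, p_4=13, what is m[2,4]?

m[2,4] = min over k∈[2,3] of m[2,k]+m[k+1,4]+p_{1}·p_k·p_{4}.
k=2: 0 + 1768 + 14·8·13 = 3224; k=3: 1904 + 0 + 14·17·13 = 4998.
Minimum: 3224 at k=2.

3224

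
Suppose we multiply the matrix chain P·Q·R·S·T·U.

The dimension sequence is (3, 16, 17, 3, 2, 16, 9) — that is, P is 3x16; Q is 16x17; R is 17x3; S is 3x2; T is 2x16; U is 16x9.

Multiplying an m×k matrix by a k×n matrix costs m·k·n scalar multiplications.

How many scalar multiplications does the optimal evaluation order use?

1084

Adjacent pairs: PQ = 3·16·17 = 816; QR = 16·17·3 = 816; RS = 17·3·2 = 102; ST = 3·2·16 = 96; TU = 2·16·9 = 288.
Length 3: P..R: k=1: 0+816+3·16·3=960; k=2: 816+0+3·17·3=969 → min 960 | Q..S: k=2: 0+102+16·17·2=646; k=3: 816+0+16·3·2=912 → min 646 | R..T: k=3: 0+96+17·3·16=912; k=4: 102+0+17·2·16=646 → min 646 | S..U: k=4: 0+288+3·2·9=342; k=5: 96+0+3·16·9=528 → min 342.
Length 4: P..S: k=1: 0+646+3·16·2=742; k=2: 816+102+3·17·2=1020; k=3: 960+0+3·3·2=978 → min 742 | Q..T: k=2: 0+646+16·17·16=4998; k=3: 816+96+16·3·16=1680; k=4: 646+0+16·2·16=1158 → min 1158 | R..U: k=3: 0+342+17·3·9=801; k=4: 102+288+17·2·9=696; k=5: 646+0+17·16·9=3094 → min 696.
Length 5: P..T: k=1: 0+1158+3·16·16=1926; k=2: 816+646+3·17·16=2278; k=3: 960+96+3·3·16=1200; k=4: 742+0+3·2·16=838 → min 838 | Q..U: k=2: 0+696+16·17·9=3144; k=3: 816+342+16·3·9=1590; k=4: 646+288+16·2·9=1222; k=5: 1158+0+16·16·9=3462 → min 1222.
Length 6: P..U: k=1: 0+1222+3·16·9=1654; k=2: 816+696+3·17·9=1971; k=3: 960+342+3·3·9=1383; k=4: 742+288+3·2·9=1084; k=5: 838+0+3·16·9=1270 → min 1084.
Optimal order: ((P·(Q·(R·S)))·(T·U)) with cost 1084.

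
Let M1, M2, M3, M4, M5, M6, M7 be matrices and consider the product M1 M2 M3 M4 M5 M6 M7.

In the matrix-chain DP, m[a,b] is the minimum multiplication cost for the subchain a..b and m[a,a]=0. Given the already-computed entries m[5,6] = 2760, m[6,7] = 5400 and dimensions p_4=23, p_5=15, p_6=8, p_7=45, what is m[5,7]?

m[5,7] = min over k∈[5,6] of m[5,k]+m[k+1,7]+p_{4}·p_k·p_{7}.
k=5: 0 + 5400 + 23·15·45 = 20925; k=6: 2760 + 0 + 23·8·45 = 11040.
Minimum: 11040 at k=6.

11040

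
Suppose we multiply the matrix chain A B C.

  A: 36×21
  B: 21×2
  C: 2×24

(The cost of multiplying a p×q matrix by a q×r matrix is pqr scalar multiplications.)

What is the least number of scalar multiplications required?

Order (A (B C)): (B C): 21×2 by 2×24 → 21×24, cost 21·2·24 = 1008; (A (B C)): 36×21 by 21×24 → 36×24, cost 36·21·24 = 18144; cumulative 19152. Total 19152.
Order ((A B) C): (A B): 36×21 by 21×2 → 36×2, cost 36·21·2 = 1512; ((A B) C): 36×2 by 2×24 → 36×24, cost 36·2·24 = 1728; cumulative 3240. Total 3240.
Minimum: 3240.

3240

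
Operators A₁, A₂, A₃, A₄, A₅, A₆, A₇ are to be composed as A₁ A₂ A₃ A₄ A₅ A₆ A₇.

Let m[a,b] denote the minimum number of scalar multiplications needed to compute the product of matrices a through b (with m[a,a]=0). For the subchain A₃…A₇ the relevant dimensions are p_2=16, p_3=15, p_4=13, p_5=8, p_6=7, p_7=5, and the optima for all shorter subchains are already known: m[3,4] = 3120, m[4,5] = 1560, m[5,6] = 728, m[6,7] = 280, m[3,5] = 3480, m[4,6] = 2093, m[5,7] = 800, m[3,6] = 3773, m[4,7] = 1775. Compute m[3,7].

m[3,7] = min over k∈[3,6] of m[3,k]+m[k+1,7]+p_{2}·p_k·p_{7}.
k=3: 0 + 1775 + 16·15·5 = 2975; k=4: 3120 + 800 + 16·13·5 = 4960; k=5: 3480 + 280 + 16·8·5 = 4400; k=6: 3773 + 0 + 16·7·5 = 4333.
Minimum: 2975 at k=3.

2975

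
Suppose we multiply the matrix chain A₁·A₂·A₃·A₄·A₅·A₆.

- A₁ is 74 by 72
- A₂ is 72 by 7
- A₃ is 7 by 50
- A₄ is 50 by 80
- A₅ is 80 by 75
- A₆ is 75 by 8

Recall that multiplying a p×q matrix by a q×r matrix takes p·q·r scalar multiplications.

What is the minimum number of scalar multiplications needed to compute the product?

Adjacent pairs: A₁A₂ = 74·72·7 = 37296; A₂A₃ = 72·7·50 = 25200; A₃A₄ = 7·50·80 = 28000; A₄A₅ = 50·80·75 = 300000; A₅A₆ = 80·75·8 = 48000.
Length 3: A₁..A₃: k=1: 0+25200+74·72·50=291600; k=2: 37296+0+74·7·50=63196 → min 63196 | A₂..A₄: k=2: 0+28000+72·7·80=68320; k=3: 25200+0+72·50·80=313200 → min 68320 | A₃..A₅: k=3: 0+300000+7·50·75=326250; k=4: 28000+0+7·80·75=70000 → min 70000 | A₄..A₆: k=4: 0+48000+50·80·8=80000; k=5: 300000+0+50·75·8=330000 → min 80000.
Length 4: A₁..A₄: k=1: 0+68320+74·72·80=494560; k=2: 37296+28000+74·7·80=106736; k=3: 63196+0+74·50·80=359196 → min 106736 | A₂..A₅: k=2: 0+70000+72·7·75=107800; k=3: 25200+300000+72·50·75=595200; k=4: 68320+0+72·80·75=500320 → min 107800 | A₃..A₆: k=3: 0+80000+7·50·8=82800; k=4: 28000+48000+7·80·8=80480; k=5: 70000+0+7·75·8=74200 → min 74200.
Length 5: A₁..A₅: k=1: 0+107800+74·72·75=507400; k=2: 37296+70000+74·7·75=146146; k=3: 63196+300000+74·50·75=640696; k=4: 106736+0+74·80·75=550736 → min 146146 | A₂..A₆: k=2: 0+74200+72·7·8=78232; k=3: 25200+80000+72·50·8=134000; k=4: 68320+48000+72·80·8=162400; k=5: 107800+0+72·75·8=151000 → min 78232.
Length 6: A₁..A₆: k=1: 0+78232+74·72·8=120856; k=2: 37296+74200+74·7·8=115640; k=3: 63196+80000+74·50·8=172796; k=4: 106736+48000+74·80·8=202096; k=5: 146146+0+74·75·8=190546 → min 115640.
Optimal order: ((A₁·A₂)·(((A₃·A₄)·A₅)·A₆)) with cost 115640.

115640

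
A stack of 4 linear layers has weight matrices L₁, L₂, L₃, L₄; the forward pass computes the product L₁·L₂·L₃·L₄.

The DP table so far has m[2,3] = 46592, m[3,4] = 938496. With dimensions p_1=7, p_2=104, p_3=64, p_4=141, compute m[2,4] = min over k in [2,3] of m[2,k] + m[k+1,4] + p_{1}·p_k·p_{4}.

109760

m[2,4] = min over k∈[2,3] of m[2,k]+m[k+1,4]+p_{1}·p_k·p_{4}.
k=2: 0 + 938496 + 7·104·141 = 1041144; k=3: 46592 + 0 + 7·64·141 = 109760.
Minimum: 109760 at k=3.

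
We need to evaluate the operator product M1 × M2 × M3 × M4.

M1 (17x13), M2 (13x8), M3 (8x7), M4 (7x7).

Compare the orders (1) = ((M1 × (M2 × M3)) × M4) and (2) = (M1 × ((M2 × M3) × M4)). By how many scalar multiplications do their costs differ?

Order (1) = ((M1 × (M2 × M3)) × M4): (M2 × M3): 13×8 by 8×7 → 13×7, cost 13·8·7 = 728; (M1 × (M2 × M3)): 17×13 by 13×7 → 17×7, cost 17·13·7 = 1547; cumulative 2275; ((M1 × (M2 × M3)) × M4): 17×7 by 7×7 → 17×7, cost 17·7·7 = 833; cumulative 3108. Total 3108.
Order (2) = (M1 × ((M2 × M3) × M4)): (M2 × M3): 13×8 by 8×7 → 13×7, cost 13·8·7 = 728; ((M2 × M3) × M4): 13×7 by 7×7 → 13×7, cost 13·7·7 = 637; cumulative 1365; (M1 × ((M2 × M3) × M4)): 17×13 by 13×7 → 17×7, cost 17·13·7 = 1547; cumulative 2912. Total 2912.
Difference: |3108 − 2912| = 196.

196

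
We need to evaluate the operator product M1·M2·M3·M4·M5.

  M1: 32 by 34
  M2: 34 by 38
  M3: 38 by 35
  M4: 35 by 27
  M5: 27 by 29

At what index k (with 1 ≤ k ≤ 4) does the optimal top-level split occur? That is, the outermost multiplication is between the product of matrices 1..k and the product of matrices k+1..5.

Adjacent pairs: M1M2 = 32·34·38 = 41344; M2M3 = 34·38·35 = 45220; M3M4 = 38·35·27 = 35910; M4M5 = 35·27·29 = 27405.
Length 3: M1..M3: k=1: 0+45220+32·34·35=83300; k=2: 41344+0+32·38·35=83904 → min 83300 | M2..M4: k=2: 0+35910+34·38·27=70794; k=3: 45220+0+34·35·27=77350 → min 70794 | M3..M5: k=3: 0+27405+38·35·29=65975; k=4: 35910+0+38·27·29=65664 → min 65664.
Length 4: M1..M4: k=1: 0+70794+32·34·27=100170; k=2: 41344+35910+32·38·27=110086; k=3: 83300+0+32·35·27=113540 → min 100170 | M2..M5: k=2: 0+65664+34·38·29=103132; k=3: 45220+27405+34·35·29=107135; k=4: 70794+0+34·27·29=97416 → min 97416.
Top-level splits: k=1: (M1..M1)·(M2..M5) → 0+97416+32·34·29 = 128968; k=2: (M1..M2)·(M3..M5) → 41344+65664+32·38·29 = 142272; k=3: (M1..M3)·(M4..M5) → 83300+27405+32·35·29 = 143185; k=4: (M1..M4)·(M5..M5) → 100170+0+32·27·29 = 125226.
Best split is after M4, i.e. k = 4.

4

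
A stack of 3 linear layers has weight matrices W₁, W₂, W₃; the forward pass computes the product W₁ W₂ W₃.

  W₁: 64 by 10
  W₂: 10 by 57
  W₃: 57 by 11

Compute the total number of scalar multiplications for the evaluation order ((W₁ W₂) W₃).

76608

(W₁ W₂): 64×10 by 10×57 → 64×57, cost 64·10·57 = 36480
((W₁ W₂) W₃): 64×57 by 57×11 → 64×11, cost 64·57·11 = 40128; cumulative 76608
Total: 76608 scalar multiplications.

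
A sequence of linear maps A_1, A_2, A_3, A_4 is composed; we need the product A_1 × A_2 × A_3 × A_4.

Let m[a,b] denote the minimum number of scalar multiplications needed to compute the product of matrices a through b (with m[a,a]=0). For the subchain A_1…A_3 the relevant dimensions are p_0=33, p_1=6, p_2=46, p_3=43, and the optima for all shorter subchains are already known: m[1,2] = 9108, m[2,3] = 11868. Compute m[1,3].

20382

m[1,3] = min over k∈[1,2] of m[1,k]+m[k+1,3]+p_{0}·p_k·p_{3}.
k=1: 0 + 11868 + 33·6·43 = 20382; k=2: 9108 + 0 + 33·46·43 = 74382.
Minimum: 20382 at k=1.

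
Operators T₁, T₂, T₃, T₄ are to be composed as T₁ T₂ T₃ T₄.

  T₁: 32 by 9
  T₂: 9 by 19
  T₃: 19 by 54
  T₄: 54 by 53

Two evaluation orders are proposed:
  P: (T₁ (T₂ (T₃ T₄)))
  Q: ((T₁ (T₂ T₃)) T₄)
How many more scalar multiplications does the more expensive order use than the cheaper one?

37665

Order P = (T₁ (T₂ (T₃ T₄))): (T₃ T₄): 19×54 by 54×53 → 19×53, cost 19·54·53 = 54378; (T₂ (T₃ T₄)): 9×19 by 19×53 → 9×53, cost 9·19·53 = 9063; cumulative 63441; (T₁ (T₂ (T₃ T₄))): 32×9 by 9×53 → 32×53, cost 32·9·53 = 15264; cumulative 78705. Total 78705.
Order Q = ((T₁ (T₂ T₃)) T₄): (T₂ T₃): 9×19 by 19×54 → 9×54, cost 9·19·54 = 9234; (T₁ (T₂ T₃)): 32×9 by 9×54 → 32×54, cost 32·9·54 = 15552; cumulative 24786; ((T₁ (T₂ T₃)) T₄): 32×54 by 54×53 → 32×53, cost 32·54·53 = 91584; cumulative 116370. Total 116370.
Difference: |78705 − 116370| = 37665.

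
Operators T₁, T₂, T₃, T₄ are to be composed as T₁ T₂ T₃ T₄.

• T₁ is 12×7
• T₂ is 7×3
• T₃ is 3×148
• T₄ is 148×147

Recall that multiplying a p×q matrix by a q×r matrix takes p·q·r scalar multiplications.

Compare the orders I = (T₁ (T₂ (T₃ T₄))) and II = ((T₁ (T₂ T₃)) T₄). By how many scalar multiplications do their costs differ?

195909

Order I = (T₁ (T₂ (T₃ T₄))): (T₃ T₄): 3×148 by 148×147 → 3×147, cost 3·148·147 = 65268; (T₂ (T₃ T₄)): 7×3 by 3×147 → 7×147, cost 7·3·147 = 3087; cumulative 68355; (T₁ (T₂ (T₃ T₄))): 12×7 by 7×147 → 12×147, cost 12·7·147 = 12348; cumulative 80703. Total 80703.
Order II = ((T₁ (T₂ T₃)) T₄): (T₂ T₃): 7×3 by 3×148 → 7×148, cost 7·3·148 = 3108; (T₁ (T₂ T₃)): 12×7 by 7×148 → 12×148, cost 12·7·148 = 12432; cumulative 15540; ((T₁ (T₂ T₃)) T₄): 12×148 by 148×147 → 12×147, cost 12·148·147 = 261072; cumulative 276612. Total 276612.
Difference: |80703 − 276612| = 195909.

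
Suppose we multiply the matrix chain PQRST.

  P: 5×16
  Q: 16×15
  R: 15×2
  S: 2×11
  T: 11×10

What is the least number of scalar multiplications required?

960

Adjacent pairs: PQ = 5·16·15 = 1200; QR = 16·15·2 = 480; RS = 15·2·11 = 330; ST = 2·11·10 = 220.
Length 3: P..R: k=1: 0+480+5·16·2=640; k=2: 1200+0+5·15·2=1350 → min 640 | Q..S: k=2: 0+330+16·15·11=2970; k=3: 480+0+16·2·11=832 → min 832 | R..T: k=3: 0+220+15·2·10=520; k=4: 330+0+15·11·10=1980 → min 520.
Length 4: P..S: k=1: 0+832+5·16·11=1712; k=2: 1200+330+5·15·11=2355; k=3: 640+0+5·2·11=750 → min 750 | Q..T: k=2: 0+520+16·15·10=2920; k=3: 480+220+16·2·10=1020; k=4: 832+0+16·11·10=2592 → min 1020.
Length 5: P..T: k=1: 0+1020+5·16·10=1820; k=2: 1200+520+5·15·10=2470; k=3: 640+220+5·2·10=960; k=4: 750+0+5·11·10=1300 → min 960.
Optimal order: ((P(QR))(ST)) with cost 960.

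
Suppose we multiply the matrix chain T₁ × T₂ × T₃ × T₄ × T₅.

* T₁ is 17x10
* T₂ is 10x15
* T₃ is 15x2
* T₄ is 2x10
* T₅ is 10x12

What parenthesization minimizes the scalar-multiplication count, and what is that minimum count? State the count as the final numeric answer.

1288

Adjacent pairs: T₁T₂ = 17·10·15 = 2550; T₂T₃ = 10·15·2 = 300; T₃T₄ = 15·2·10 = 300; T₄T₅ = 2·10·12 = 240.
Length 3: T₁..T₃: k=1: 0+300+17·10·2=640; k=2: 2550+0+17·15·2=3060 → min 640 | T₂..T₄: k=2: 0+300+10·15·10=1800; k=3: 300+0+10·2·10=500 → min 500 | T₃..T₅: k=3: 0+240+15·2·12=600; k=4: 300+0+15·10·12=2100 → min 600.
Length 4: T₁..T₄: k=1: 0+500+17·10·10=2200; k=2: 2550+300+17·15·10=5400; k=3: 640+0+17·2·10=980 → min 980 | T₂..T₅: k=2: 0+600+10·15·12=2400; k=3: 300+240+10·2·12=780; k=4: 500+0+10·10·12=1700 → min 780.
Length 5: T₁..T₅: k=1: 0+780+17·10·12=2820; k=2: 2550+600+17·15·12=6210; k=3: 640+240+17·2·12=1288; k=4: 980+0+17·10·12=3020 → min 1288.
Optimal parenthesization: ((T₁ × (T₂ × T₃)) × (T₄ × T₅)) with cost 1288.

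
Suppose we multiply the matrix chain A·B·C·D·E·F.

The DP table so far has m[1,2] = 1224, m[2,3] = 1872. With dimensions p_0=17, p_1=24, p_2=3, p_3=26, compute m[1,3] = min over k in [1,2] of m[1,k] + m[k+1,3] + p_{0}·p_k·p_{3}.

m[1,3] = min over k∈[1,2] of m[1,k]+m[k+1,3]+p_{0}·p_k·p_{3}.
k=1: 0 + 1872 + 17·24·26 = 12480; k=2: 1224 + 0 + 17·3·26 = 2550.
Minimum: 2550 at k=2.

2550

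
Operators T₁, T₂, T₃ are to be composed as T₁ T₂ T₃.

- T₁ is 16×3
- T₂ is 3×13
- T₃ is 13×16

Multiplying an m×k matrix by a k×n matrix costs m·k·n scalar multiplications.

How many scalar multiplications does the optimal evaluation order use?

Order (T₁ (T₂ T₃)): (T₂ T₃): 3×13 by 13×16 → 3×16, cost 3·13·16 = 624; (T₁ (T₂ T₃)): 16×3 by 3×16 → 16×16, cost 16·3·16 = 768; cumulative 1392. Total 1392.
Order ((T₁ T₂) T₃): (T₁ T₂): 16×3 by 3×13 → 16×13, cost 16·3·13 = 624; ((T₁ T₂) T₃): 16×13 by 13×16 → 16×16, cost 16·13·16 = 3328; cumulative 3952. Total 3952.
Minimum: 1392.

1392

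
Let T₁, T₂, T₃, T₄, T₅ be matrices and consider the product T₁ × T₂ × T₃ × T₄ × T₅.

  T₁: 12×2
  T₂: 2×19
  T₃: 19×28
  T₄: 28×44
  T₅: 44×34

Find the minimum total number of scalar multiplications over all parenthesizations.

Adjacent pairs: T₁T₂ = 12·2·19 = 456; T₂T₃ = 2·19·28 = 1064; T₃T₄ = 19·28·44 = 23408; T₄T₅ = 28·44·34 = 41888.
Length 3: T₁..T₃: k=1: 0+1064+12·2·28=1736; k=2: 456+0+12·19·28=6840 → min 1736 | T₂..T₄: k=2: 0+23408+2·19·44=25080; k=3: 1064+0+2·28·44=3528 → min 3528 | T₃..T₅: k=3: 0+41888+19·28·34=59976; k=4: 23408+0+19·44·34=51832 → min 51832.
Length 4: T₁..T₄: k=1: 0+3528+12·2·44=4584; k=2: 456+23408+12·19·44=33896; k=3: 1736+0+12·28·44=16520 → min 4584 | T₂..T₅: k=2: 0+51832+2·19·34=53124; k=3: 1064+41888+2·28·34=44856; k=4: 3528+0+2·44·34=6520 → min 6520.
Length 5: T₁..T₅: k=1: 0+6520+12·2·34=7336; k=2: 456+51832+12·19·34=60040; k=3: 1736+41888+12·28·34=55048; k=4: 4584+0+12·44·34=22536 → min 7336.
Optimal order: (T₁ × (((T₂ × T₃) × T₄) × T₅)) with cost 7336.

7336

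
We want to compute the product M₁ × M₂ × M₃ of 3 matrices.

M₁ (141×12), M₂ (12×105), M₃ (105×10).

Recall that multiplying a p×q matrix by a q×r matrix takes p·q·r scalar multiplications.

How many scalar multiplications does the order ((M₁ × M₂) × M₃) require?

(M₁ × M₂): 141×12 by 12×105 → 141×105, cost 141·12·105 = 177660
((M₁ × M₂) × M₃): 141×105 by 105×10 → 141×10, cost 141·105·10 = 148050; cumulative 325710
Total: 325710 scalar multiplications.

325710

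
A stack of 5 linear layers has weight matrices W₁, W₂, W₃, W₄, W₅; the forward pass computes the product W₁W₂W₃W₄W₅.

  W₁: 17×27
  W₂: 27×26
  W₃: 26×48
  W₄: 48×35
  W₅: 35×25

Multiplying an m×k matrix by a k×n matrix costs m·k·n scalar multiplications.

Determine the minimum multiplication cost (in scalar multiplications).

76585

Adjacent pairs: W₁W₂ = 17·27·26 = 11934; W₂W₃ = 27·26·48 = 33696; W₃W₄ = 26·48·35 = 43680; W₄W₅ = 48·35·25 = 42000.
Length 3: W₁..W₃: k=1: 0+33696+17·27·48=55728; k=2: 11934+0+17·26·48=33150 → min 33150 | W₂..W₄: k=2: 0+43680+27·26·35=68250; k=3: 33696+0+27·48·35=79056 → min 68250 | W₃..W₅: k=3: 0+42000+26·48·25=73200; k=4: 43680+0+26·35·25=66430 → min 66430.
Length 4: W₁..W₄: k=1: 0+68250+17·27·35=84315; k=2: 11934+43680+17·26·35=71084; k=3: 33150+0+17·48·35=61710 → min 61710 | W₂..W₅: k=2: 0+66430+27·26·25=83980; k=3: 33696+42000+27·48·25=108096; k=4: 68250+0+27·35·25=91875 → min 83980.
Length 5: W₁..W₅: k=1: 0+83980+17·27·25=95455; k=2: 11934+66430+17·26·25=89414; k=3: 33150+42000+17·48·25=95550; k=4: 61710+0+17·35·25=76585 → min 76585.
Optimal order: ((((W₁W₂)W₃)W₄)W₅) with cost 76585.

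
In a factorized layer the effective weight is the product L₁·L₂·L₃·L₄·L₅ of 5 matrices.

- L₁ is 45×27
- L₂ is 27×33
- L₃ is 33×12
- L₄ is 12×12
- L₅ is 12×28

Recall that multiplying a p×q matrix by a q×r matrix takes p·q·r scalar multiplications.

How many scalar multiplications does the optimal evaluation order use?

44280

Adjacent pairs: L₁L₂ = 45·27·33 = 40095; L₂L₃ = 27·33·12 = 10692; L₃L₄ = 33·12·12 = 4752; L₄L₅ = 12·12·28 = 4032.
Length 3: L₁..L₃: k=1: 0+10692+45·27·12=25272; k=2: 40095+0+45·33·12=57915 → min 25272 | L₂..L₄: k=2: 0+4752+27·33·12=15444; k=3: 10692+0+27·12·12=14580 → min 14580 | L₃..L₅: k=3: 0+4032+33·12·28=15120; k=4: 4752+0+33·12·28=15840 → min 15120.
Length 4: L₁..L₄: k=1: 0+14580+45·27·12=29160; k=2: 40095+4752+45·33·12=62667; k=3: 25272+0+45·12·12=31752 → min 29160 | L₂..L₅: k=2: 0+15120+27·33·28=40068; k=3: 10692+4032+27·12·28=23796; k=4: 14580+0+27·12·28=23652 → min 23652.
Length 5: L₁..L₅: k=1: 0+23652+45·27·28=57672; k=2: 40095+15120+45·33·28=96795; k=3: 25272+4032+45·12·28=44424; k=4: 29160+0+45·12·28=44280 → min 44280.
Optimal order: ((L₁·((L₂·L₃)·L₄))·L₅) with cost 44280.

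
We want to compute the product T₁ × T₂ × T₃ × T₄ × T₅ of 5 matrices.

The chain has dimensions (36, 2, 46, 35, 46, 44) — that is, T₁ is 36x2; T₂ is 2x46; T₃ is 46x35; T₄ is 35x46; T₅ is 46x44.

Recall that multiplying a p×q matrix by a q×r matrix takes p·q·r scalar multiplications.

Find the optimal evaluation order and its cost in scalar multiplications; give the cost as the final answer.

Adjacent pairs: T₁T₂ = 36·2·46 = 3312; T₂T₃ = 2·46·35 = 3220; T₃T₄ = 46·35·46 = 74060; T₄T₅ = 35·46·44 = 70840.
Length 3: T₁..T₃: k=1: 0+3220+36·2·35=5740; k=2: 3312+0+36·46·35=61272 → min 5740 | T₂..T₄: k=2: 0+74060+2·46·46=78292; k=3: 3220+0+2·35·46=6440 → min 6440 | T₃..T₅: k=3: 0+70840+46·35·44=141680; k=4: 74060+0+46·46·44=167164 → min 141680.
Length 4: T₁..T₄: k=1: 0+6440+36·2·46=9752; k=2: 3312+74060+36·46·46=153548; k=3: 5740+0+36·35·46=63700 → min 9752 | T₂..T₅: k=2: 0+141680+2·46·44=145728; k=3: 3220+70840+2·35·44=77140; k=4: 6440+0+2·46·44=10488 → min 10488.
Length 5: T₁..T₅: k=1: 0+10488+36·2·44=13656; k=2: 3312+141680+36·46·44=217856; k=3: 5740+70840+36·35·44=132020; k=4: 9752+0+36·46·44=82616 → min 13656.
Optimal parenthesization: (T₁ × (((T₂ × T₃) × T₄) × T₅)) with cost 13656.

13656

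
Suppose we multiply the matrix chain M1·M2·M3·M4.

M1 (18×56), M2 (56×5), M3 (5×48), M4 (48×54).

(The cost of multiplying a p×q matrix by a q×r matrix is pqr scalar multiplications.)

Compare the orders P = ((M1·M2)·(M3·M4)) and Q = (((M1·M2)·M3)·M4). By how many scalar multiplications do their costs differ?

Order P = ((M1·M2)·(M3·M4)): (M1·M2): 18×56 by 56×5 → 18×5, cost 18·56·5 = 5040; (M3·M4): 5×48 by 48×54 → 5×54, cost 5·48·54 = 12960; ((M1·M2)·(M3·M4)): 18×5 by 5×54 → 18×54, cost 18·5·54 = 4860; cumulative 22860. Total 22860.
Order Q = (((M1·M2)·M3)·M4): (M1·M2): 18×56 by 56×5 → 18×5, cost 18·56·5 = 5040; ((M1·M2)·M3): 18×5 by 5×48 → 18×48, cost 18·5·48 = 4320; cumulative 9360; (((M1·M2)·M3)·M4): 18×48 by 48×54 → 18×54, cost 18·48·54 = 46656; cumulative 56016. Total 56016.
Difference: |22860 − 56016| = 33156.

33156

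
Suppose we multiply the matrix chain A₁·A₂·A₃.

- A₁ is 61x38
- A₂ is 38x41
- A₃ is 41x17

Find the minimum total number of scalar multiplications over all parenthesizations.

Order (A₁·(A₂·A₃)): (A₂·A₃): 38×41 by 41×17 → 38×17, cost 38·41·17 = 26486; (A₁·(A₂·A₃)): 61×38 by 38×17 → 61×17, cost 61·38·17 = 39406; cumulative 65892. Total 65892.
Order ((A₁·A₂)·A₃): (A₁·A₂): 61×38 by 38×41 → 61×41, cost 61·38·41 = 95038; ((A₁·A₂)·A₃): 61×41 by 41×17 → 61×17, cost 61·41·17 = 42517; cumulative 137555. Total 137555.
Minimum: 65892.

65892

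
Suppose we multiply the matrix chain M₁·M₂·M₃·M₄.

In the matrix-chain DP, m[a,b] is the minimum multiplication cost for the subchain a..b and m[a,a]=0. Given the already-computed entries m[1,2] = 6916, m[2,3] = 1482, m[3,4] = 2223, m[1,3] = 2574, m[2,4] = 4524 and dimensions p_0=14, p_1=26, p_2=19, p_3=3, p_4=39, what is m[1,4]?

m[1,4] = min over k∈[1,3] of m[1,k]+m[k+1,4]+p_{0}·p_k·p_{4}.
k=1: 0 + 4524 + 14·26·39 = 18720; k=2: 6916 + 2223 + 14·19·39 = 19513; k=3: 2574 + 0 + 14·3·39 = 4212.
Minimum: 4212 at k=3.

4212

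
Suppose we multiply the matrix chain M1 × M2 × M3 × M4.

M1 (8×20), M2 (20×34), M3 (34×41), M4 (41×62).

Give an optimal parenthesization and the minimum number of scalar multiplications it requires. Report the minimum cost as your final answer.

36928

Adjacent pairs: M1M2 = 8·20·34 = 5440; M2M3 = 20·34·41 = 27880; M3M4 = 34·41·62 = 86428.
Length 3: M1..M3: k=1: 0+27880+8·20·41=34440; k=2: 5440+0+8·34·41=16592 → min 16592 | M2..M4: k=2: 0+86428+20·34·62=128588; k=3: 27880+0+20·41·62=78720 → min 78720.
Length 4: M1..M4: k=1: 0+78720+8·20·62=88640; k=2: 5440+86428+8·34·62=108732; k=3: 16592+0+8·41·62=36928 → min 36928.
Optimal parenthesization: (((M1 × M2) × M3) × M4) with cost 36928.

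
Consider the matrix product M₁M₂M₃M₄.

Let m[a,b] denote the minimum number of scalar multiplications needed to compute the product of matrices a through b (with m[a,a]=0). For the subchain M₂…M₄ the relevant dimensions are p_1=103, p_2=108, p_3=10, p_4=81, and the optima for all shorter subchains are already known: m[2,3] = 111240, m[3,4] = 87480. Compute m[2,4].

m[2,4] = min over k∈[2,3] of m[2,k]+m[k+1,4]+p_{1}·p_k·p_{4}.
k=2: 0 + 87480 + 103·108·81 = 988524; k=3: 111240 + 0 + 103·10·81 = 194670.
Minimum: 194670 at k=3.

194670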